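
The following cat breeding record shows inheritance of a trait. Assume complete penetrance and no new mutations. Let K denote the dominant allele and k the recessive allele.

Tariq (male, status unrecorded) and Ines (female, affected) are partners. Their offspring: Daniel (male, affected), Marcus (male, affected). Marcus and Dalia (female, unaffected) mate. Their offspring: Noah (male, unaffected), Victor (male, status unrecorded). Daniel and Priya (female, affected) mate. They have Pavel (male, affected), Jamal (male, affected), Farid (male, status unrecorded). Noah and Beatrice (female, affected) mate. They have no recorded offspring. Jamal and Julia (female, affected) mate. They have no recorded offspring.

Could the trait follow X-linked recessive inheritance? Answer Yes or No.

A consistent assignment under X-linked recessive exists: Tariq X^K Y, Ines X^k X^k, Daniel X^k Y, Marcus X^k Y, Dalia X^K X^K, Priya X^k X^k, Noah X^K Y, Victor X^K Y, Beatrice X^k X^k, Pavel X^k Y, Jamal X^k Y, Farid X^k Y, Julia X^k X^k.
In this assignment every recorded phenotype matches its genotype and every non-founder's genotype is obtainable from its parents' genotypes, so the pedigree is consistent.

Yes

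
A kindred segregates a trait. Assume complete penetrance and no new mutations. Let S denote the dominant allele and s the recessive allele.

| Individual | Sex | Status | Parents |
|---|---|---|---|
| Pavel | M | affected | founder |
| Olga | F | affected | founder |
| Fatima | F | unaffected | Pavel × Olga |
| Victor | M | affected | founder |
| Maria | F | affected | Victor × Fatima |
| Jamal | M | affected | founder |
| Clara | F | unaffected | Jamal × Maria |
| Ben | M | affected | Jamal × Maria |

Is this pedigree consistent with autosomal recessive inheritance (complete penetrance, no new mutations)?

No

Under autosomal recessive, Fatima (unaffected, female) cannot arise from Pavel (affected) × Olga (affected).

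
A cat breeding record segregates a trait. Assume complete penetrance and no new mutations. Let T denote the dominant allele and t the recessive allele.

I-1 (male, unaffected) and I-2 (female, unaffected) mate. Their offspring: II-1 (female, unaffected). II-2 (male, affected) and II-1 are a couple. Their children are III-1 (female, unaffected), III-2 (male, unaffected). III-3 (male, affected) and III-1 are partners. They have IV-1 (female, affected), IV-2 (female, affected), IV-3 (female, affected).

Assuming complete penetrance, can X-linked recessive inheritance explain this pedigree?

Yes

A consistent assignment under X-linked recessive exists: I-1 X^T Y, I-2 X^T X^T, II-1 X^T X^T, II-2 X^t Y, III-1 X^T X^t, III-2 X^T Y, III-3 X^t Y, IV-1 X^t X^t, IV-2 X^t X^t, IV-3 X^t X^t.
In this assignment every recorded phenotype matches its genotype and every non-founder's genotype is obtainable from its parents' genotypes, so the pedigree is consistent.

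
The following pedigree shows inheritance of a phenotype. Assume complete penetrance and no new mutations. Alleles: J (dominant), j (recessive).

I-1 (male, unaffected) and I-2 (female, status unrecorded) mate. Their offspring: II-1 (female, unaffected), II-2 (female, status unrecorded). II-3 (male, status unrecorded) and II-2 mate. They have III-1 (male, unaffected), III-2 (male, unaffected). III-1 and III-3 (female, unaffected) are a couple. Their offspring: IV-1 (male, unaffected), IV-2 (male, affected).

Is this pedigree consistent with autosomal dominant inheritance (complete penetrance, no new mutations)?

No

Under autosomal dominant, IV-2 (affected, male) cannot arise from III-1 (unaffected) × III-3 (unaffected).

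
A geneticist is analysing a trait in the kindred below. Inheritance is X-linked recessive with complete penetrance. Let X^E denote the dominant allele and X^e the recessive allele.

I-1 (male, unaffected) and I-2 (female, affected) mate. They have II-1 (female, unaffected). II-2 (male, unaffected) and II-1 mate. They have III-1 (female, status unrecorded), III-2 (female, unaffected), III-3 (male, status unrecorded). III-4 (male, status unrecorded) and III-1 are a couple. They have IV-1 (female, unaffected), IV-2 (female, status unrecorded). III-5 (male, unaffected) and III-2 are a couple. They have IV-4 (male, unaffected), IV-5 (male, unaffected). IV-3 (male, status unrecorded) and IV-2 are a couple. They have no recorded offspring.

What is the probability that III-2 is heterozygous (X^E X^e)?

1/5

II-2 is unaffected, so II-2 is X^E Y.
II-1 is unaffected so carries E and received e from I-2 (X^e X^e), so II-1 is X^E X^e.
Their cross gives offspring ratios 1/2 X^E X^E : 1/2 X^E X^e. Conditioning on III-2 being unaffected, P(X^E X^e) = 1/2 / 1 = 1/2 before taking III-2's own offspring into account.
III-5 is unaffected, so III-5 is X^E Y.
Now use III-2's offspring. Probability of each recorded status — unaffected son IV-4: 1/2 if III-2 is X^E X^e, 1 if X^E X^E; unaffected son IV-5: 1/2 if III-2 is X^E X^e, 1 if X^E X^E.
Bayes: P(X^E X^e) = 1/2·1/4 / (1/2·1/4 + 1/2·1) = 1/5.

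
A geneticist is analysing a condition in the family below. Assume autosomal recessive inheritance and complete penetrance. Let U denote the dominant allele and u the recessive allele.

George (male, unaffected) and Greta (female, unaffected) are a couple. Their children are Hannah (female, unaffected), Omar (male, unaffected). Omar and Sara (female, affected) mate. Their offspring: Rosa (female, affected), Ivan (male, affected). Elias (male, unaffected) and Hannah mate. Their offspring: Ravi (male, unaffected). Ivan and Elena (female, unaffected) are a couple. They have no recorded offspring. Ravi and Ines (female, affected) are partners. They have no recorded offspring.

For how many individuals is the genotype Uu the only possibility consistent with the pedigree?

1

Obligate heterozygotes: Omar is unaffected so carries U and passed u to Rosa (uu), so Omar is Uu.
Every other individual is either homozygous by phenotype or has at least one consistent homozygous assignment, so the count is 1.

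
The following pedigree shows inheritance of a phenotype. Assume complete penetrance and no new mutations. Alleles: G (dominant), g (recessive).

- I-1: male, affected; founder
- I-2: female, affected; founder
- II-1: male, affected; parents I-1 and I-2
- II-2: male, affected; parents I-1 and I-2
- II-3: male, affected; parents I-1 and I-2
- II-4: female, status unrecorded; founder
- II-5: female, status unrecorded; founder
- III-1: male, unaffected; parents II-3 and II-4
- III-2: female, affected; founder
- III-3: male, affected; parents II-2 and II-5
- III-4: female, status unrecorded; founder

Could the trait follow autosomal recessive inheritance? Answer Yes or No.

Yes

A consistent assignment under autosomal recessive exists: I-1 gg, I-2 gg, II-1 gg, II-2 gg, II-3 gg, II-4 GG, II-5 Gg, III-1 Gg, III-2 gg, III-3 gg, III-4 GG.
In this assignment every recorded phenotype matches its genotype and every non-founder's genotype is obtainable from its parents' genotypes, so the pedigree is consistent.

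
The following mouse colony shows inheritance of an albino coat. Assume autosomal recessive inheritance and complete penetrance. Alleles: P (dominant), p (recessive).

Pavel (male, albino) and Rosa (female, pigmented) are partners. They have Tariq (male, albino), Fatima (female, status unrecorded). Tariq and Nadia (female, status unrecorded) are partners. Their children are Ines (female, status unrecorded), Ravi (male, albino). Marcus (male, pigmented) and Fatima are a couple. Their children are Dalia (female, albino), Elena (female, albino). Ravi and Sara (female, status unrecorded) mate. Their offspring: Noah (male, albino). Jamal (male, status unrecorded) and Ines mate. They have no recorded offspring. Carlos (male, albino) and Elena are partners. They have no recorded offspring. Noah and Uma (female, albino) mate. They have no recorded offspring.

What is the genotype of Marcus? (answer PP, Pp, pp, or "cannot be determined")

From phenotype alone, Marcus is PP or Pp.
Marcus is pigmented so carries P and passed p to Dalia (pp), so Marcus is Pp.

Pp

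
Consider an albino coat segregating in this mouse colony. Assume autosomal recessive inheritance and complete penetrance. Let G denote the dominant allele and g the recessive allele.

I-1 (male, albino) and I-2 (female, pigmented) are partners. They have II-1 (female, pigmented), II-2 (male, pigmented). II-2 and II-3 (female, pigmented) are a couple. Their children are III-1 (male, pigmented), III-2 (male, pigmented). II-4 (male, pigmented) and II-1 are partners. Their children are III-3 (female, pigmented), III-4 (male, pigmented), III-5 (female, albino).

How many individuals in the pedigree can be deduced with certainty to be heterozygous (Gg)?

3

Obligate heterozygotes: II-1 is pigmented so carries G and received g from I-1 (gg), so II-1 is Gg; II-2 is pigmented so carries G and received g from I-1 (gg), so II-2 is Gg; II-4 is pigmented so carries G and passed g to III-5 (gg), so II-4 is Gg.
Every other individual is either homozygous by phenotype or has at least one consistent homozygous assignment, so the count is 3.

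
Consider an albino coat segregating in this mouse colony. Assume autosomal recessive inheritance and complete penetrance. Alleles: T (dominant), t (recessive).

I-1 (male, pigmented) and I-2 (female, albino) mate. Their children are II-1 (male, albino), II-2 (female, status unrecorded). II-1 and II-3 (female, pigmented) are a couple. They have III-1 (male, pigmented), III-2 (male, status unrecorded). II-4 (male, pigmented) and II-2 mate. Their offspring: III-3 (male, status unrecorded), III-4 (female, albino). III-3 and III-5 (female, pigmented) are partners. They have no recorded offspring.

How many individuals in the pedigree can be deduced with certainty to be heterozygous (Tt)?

Obligate heterozygotes: I-1 is pigmented so carries T and passed t to II-1 (tt), so I-1 is Tt; II-4 is pigmented so carries T and passed t to III-4 (tt), so II-4 is Tt; III-1 is pigmented so carries T and received t from II-1 (tt), so III-1 is Tt.
Every other individual is either homozygous by phenotype or has at least one consistent homozygous assignment, so the count is 3.

3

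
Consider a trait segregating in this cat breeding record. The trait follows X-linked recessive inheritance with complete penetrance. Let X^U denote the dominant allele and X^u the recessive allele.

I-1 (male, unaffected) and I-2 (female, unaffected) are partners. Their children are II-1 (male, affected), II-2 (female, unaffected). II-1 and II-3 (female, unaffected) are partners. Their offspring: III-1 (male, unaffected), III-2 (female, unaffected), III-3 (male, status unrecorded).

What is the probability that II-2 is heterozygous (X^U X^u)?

I-1 is unaffected, so I-1 is X^U Y.
I-2 is unaffected so carries U and passed u to II-1 (X^u Y), so I-2 is X^U X^u.
Their cross gives offspring ratios 1/2 X^U X^U : 1/2 X^U X^u. Conditioning on II-2 being unaffected, P(X^U X^u) = 1/2 / 1 = 1/2.

1/2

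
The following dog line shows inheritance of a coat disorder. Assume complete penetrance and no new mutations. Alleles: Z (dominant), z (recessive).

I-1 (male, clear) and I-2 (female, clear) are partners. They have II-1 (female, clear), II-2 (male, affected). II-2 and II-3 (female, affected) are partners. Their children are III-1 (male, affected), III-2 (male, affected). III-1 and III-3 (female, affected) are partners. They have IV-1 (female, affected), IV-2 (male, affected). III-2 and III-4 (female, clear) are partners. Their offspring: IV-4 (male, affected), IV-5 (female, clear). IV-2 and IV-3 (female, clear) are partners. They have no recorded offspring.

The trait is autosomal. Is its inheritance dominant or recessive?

I-1 and I-2 are both clear yet have an affected child II-2. Under dominance, an affected child requires at least one affected parent, so the trait cannot be dominant.

recessive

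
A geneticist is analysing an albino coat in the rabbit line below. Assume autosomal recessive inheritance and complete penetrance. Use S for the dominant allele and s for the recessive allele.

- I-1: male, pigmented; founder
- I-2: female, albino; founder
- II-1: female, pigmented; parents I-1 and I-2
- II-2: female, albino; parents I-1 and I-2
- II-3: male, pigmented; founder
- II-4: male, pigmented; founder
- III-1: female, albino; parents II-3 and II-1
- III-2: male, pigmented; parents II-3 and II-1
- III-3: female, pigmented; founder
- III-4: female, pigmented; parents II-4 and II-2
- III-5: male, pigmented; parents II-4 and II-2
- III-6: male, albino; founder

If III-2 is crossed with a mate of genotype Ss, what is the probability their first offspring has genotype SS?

II-3 is pigmented so carries S and passed s to III-1 (ss), so II-3 is Ss.
II-1 is pigmented so carries S and received s from I-2 (ss), so II-1 is Ss.
III-2 is a pigmented offspring of II-3 (Ss) × II-1 (Ss), whose cross gives 1/4 SS : 1/2 Ss : 1/4 ss; conditioning on being pigmented, III-2 is SS with probability 1/3, Ss with probability 2/3.
Summing over parental genotype combinations, P(offspring has genotype SS) = 1/3·1/2 + 2/3·1/4 = 1/3.

1/3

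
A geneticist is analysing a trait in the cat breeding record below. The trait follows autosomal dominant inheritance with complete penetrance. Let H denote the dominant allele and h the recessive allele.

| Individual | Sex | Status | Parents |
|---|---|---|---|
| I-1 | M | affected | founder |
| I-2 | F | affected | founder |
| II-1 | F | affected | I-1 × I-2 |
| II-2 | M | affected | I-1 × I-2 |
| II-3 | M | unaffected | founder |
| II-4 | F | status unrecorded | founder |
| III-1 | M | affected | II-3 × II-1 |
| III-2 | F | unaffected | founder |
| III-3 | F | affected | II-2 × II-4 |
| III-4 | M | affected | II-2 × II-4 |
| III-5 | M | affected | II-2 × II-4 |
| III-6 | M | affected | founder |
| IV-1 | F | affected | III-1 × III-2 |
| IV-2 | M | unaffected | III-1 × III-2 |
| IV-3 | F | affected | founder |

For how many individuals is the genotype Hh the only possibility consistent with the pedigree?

2

Obligate heterozygotes: III-1 is affected so carries H and received h from II-3 (hh), so III-1 is Hh; IV-1 is affected so carries H and received h from III-2 (hh), so IV-1 is Hh.
Every other individual is either homozygous by phenotype or has at least one consistent homozygous assignment, so the count is 2.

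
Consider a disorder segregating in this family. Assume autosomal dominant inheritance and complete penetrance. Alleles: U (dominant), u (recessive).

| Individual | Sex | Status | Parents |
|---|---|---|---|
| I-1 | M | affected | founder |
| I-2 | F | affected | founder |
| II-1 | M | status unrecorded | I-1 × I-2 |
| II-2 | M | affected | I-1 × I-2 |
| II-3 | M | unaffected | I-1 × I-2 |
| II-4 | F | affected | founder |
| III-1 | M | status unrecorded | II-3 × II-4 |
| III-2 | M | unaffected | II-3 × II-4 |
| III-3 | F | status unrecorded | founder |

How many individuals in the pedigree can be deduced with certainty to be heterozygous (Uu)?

3

Obligate heterozygotes: I-1 is affected so carries U and passed u to II-3 (uu), so I-1 is Uu; I-2 is affected so carries U and passed u to II-3 (uu), so I-2 is Uu; II-4 is affected so carries U and passed u to III-2 (uu), so II-4 is Uu.
Every other individual is either homozygous by phenotype or has at least one consistent homozygous assignment, so the count is 3.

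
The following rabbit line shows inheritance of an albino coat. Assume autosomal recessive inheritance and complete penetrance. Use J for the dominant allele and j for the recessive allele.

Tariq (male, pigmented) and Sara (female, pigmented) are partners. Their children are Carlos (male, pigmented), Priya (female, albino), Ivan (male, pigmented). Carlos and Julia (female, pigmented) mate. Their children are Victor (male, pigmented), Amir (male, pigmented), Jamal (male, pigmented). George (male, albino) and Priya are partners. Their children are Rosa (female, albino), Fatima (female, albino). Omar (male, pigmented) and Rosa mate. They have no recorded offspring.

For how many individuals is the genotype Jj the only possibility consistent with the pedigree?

2

Obligate heterozygotes: Tariq is pigmented so carries J and passed j to Priya (jj), so Tariq is Jj; Sara is pigmented so carries J and passed j to Priya (jj), so Sara is Jj.
Every other individual is either homozygous by phenotype or has at least one consistent homozygous assignment, so the count is 2.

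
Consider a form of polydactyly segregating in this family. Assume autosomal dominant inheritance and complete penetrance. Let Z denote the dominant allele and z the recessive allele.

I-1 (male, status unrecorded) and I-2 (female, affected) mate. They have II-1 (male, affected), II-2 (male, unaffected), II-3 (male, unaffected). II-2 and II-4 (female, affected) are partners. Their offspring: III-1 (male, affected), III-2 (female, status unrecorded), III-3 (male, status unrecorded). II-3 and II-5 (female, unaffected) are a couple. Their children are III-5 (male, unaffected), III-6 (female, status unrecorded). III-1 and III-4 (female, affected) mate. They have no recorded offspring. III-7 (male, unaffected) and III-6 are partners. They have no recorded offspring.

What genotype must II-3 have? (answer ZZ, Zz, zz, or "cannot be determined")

II-3 is unaffected, so II-3 is zz.

zz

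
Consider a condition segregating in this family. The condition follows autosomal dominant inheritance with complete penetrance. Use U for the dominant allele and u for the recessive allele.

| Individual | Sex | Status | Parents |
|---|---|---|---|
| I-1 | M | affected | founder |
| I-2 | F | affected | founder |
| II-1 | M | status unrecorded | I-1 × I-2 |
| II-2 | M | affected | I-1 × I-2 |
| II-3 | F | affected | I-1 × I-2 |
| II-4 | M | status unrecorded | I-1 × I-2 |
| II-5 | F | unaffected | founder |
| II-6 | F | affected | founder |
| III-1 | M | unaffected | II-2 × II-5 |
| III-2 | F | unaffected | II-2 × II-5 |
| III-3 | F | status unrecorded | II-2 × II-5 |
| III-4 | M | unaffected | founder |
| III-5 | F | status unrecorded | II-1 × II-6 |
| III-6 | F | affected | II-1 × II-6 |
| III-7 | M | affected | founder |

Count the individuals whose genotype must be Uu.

1

Obligate heterozygotes: II-2 is affected so carries U and passed u to III-1 (uu), so II-2 is Uu.
Every other individual is either homozygous by phenotype or has at least one consistent homozygous assignment, so the count is 1.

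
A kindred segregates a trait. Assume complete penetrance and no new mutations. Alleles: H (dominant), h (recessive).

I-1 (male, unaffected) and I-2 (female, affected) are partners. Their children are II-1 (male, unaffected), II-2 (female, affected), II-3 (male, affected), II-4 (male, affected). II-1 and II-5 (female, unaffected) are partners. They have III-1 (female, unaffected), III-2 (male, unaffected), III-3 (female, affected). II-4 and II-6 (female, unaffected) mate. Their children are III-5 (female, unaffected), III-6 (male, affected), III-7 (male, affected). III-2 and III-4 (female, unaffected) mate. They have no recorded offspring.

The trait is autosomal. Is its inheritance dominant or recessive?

recessive

II-1 and II-5 are both unaffected yet have an affected child III-3. Under dominance, an affected child requires at least one affected parent, so the trait cannot be dominant.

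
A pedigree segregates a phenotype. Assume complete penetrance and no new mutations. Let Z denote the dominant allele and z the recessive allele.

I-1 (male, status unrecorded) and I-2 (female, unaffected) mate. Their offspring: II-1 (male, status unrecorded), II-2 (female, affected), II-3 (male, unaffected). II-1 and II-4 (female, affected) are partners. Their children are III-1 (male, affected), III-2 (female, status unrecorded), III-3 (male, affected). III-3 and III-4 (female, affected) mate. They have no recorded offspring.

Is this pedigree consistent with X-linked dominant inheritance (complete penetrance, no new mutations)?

Yes

A consistent assignment under X-linked dominant exists: I-1 X^Z Y, I-2 X^z X^z, II-1 X^z Y, II-2 X^Z X^z, II-3 X^z Y, II-4 X^Z X^Z, III-1 X^Z Y, III-2 X^Z X^z, III-3 X^Z Y, III-4 X^Z X^Z.
In this assignment every recorded phenotype matches its genotype and every non-founder's genotype is obtainable from its parents' genotypes, so the pedigree is consistent.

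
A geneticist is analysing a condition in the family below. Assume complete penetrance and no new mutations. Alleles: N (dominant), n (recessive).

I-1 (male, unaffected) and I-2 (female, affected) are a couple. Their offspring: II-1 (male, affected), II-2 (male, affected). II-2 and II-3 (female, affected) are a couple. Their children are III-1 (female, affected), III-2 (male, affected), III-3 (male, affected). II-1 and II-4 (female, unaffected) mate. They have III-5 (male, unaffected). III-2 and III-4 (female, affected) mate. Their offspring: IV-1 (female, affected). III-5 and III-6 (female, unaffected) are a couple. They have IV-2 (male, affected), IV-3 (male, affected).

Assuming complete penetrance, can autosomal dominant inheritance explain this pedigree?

Under autosomal dominant, IV-2 (affected, male) cannot arise from III-5 (unaffected) × III-6 (unaffected).

No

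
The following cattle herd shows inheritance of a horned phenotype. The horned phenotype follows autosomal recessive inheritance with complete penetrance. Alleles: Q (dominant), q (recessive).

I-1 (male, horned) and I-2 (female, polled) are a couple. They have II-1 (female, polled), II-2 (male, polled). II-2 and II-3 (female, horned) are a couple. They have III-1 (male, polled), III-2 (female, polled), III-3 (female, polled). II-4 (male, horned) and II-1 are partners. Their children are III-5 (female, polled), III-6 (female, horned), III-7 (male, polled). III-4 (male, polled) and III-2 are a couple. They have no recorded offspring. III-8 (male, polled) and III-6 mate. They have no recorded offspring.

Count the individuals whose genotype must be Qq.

Obligate heterozygotes: II-1 is polled so carries Q and received q from I-1 (qq), so II-1 is Qq; II-2 is polled so carries Q and received q from I-1 (qq), so II-2 is Qq; III-1 is polled so carries Q and received q from II-3 (qq), so III-1 is Qq; III-2 is polled so carries Q and received q from II-3 (qq), so III-2 is Qq; III-3 is polled so carries Q and received q from II-3 (qq), so III-3 is Qq; III-5 is polled so carries Q and received q from II-4 (qq), so III-5 is Qq; III-7 is polled so carries Q and received q from II-4 (qq), so III-7 is Qq.
Every other individual is either homozygous by phenotype or has at least one consistent homozygous assignment, so the count is 7.

7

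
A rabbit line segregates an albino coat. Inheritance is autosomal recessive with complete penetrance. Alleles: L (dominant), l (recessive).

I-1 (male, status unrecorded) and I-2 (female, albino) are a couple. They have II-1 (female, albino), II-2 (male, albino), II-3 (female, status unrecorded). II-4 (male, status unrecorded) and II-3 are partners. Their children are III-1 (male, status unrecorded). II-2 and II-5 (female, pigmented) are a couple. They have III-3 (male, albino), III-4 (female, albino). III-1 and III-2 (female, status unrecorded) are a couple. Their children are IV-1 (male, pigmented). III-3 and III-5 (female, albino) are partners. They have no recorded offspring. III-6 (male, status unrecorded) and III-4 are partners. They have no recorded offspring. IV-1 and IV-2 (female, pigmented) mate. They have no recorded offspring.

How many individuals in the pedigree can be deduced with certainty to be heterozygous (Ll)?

Obligate heterozygotes: II-5 is pigmented so carries L and passed l to III-3 (ll), so II-5 is Ll.
Every other individual is either homozygous by phenotype or has at least one consistent homozygous assignment, so the count is 1.

1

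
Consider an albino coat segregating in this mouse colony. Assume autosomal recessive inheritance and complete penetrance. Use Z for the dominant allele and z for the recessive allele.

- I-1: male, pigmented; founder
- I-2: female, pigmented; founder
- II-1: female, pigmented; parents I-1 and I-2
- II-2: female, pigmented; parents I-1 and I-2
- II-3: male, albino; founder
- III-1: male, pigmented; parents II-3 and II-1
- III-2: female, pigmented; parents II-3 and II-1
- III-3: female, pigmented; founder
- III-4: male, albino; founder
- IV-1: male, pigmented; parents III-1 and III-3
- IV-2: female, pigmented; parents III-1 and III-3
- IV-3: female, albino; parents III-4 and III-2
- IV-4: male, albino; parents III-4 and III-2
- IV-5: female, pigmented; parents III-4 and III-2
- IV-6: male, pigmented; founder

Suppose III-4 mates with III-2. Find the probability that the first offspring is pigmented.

III-4 is albino, so III-4 is zz.
III-2 is pigmented so carries Z and received z from II-3 (zz), so III-2 is Zz.
The cross gives 1/2 Zz : 1/2 zz, so P(offspring is pigmented) = 1/2.

1/2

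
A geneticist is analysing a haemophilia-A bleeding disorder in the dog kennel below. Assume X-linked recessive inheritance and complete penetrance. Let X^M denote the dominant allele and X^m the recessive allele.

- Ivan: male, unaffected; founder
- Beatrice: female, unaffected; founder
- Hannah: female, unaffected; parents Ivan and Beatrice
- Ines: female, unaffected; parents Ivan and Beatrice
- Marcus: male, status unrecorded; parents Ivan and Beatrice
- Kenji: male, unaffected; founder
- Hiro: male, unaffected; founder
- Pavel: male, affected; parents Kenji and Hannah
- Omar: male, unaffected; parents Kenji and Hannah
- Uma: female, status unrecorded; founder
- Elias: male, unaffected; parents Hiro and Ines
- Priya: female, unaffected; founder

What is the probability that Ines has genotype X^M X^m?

Ivan is unaffected, so Ivan is X^M Y.
Beatrice is unaffected so carries M and passed m to Hannah (X^M X^m, whose M came from Ivan), so Beatrice is X^M X^m.
Their cross gives offspring ratios 1/2 X^M X^M : 1/2 X^M X^m. Conditioning on Ines being unaffected, P(X^M X^m) = 1/2 / 1 = 1/2 before taking Ines's own offspring into account.
Hiro is unaffected, so Hiro is X^M Y.
Now use Ines's offspring. Probability of each recorded status — unaffected son Elias: 1/2 if Ines is X^M X^m, 1 if X^M X^M.
Bayes: P(X^M X^m) = 1/2·1/2 / (1/2·1/2 + 1/2·1) = 1/3.

1/3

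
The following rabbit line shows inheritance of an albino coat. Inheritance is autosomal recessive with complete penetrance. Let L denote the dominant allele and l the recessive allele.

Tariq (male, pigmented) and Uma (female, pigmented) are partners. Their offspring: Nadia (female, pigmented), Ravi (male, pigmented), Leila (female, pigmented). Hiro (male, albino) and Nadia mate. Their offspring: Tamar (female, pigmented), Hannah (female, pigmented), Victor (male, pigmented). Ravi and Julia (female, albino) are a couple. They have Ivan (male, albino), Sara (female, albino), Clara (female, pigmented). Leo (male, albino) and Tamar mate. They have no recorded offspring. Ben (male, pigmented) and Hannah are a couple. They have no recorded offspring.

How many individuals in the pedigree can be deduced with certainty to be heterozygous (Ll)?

5

Obligate heterozygotes: Ravi is pigmented so carries L and passed l to Ivan (ll), so Ravi is Ll; Tamar is pigmented so carries L and received l from Hiro (ll), so Tamar is Ll; Hannah is pigmented so carries L and received l from Hiro (ll), so Hannah is Ll; Victor is pigmented so carries L and received l from Hiro (ll), so Victor is Ll; Clara is pigmented so carries L and received l from Julia (ll), so Clara is Ll.
Every other individual is either homozygous by phenotype or has at least one consistent homozygous assignment, so the count is 5.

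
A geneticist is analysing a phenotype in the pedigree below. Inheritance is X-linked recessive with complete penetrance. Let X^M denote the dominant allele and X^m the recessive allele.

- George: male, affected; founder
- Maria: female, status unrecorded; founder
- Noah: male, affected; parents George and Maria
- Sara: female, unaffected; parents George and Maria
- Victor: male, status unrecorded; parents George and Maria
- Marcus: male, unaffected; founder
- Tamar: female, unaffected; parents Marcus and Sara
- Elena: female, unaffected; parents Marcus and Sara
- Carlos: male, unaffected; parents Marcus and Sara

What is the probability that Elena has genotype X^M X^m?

1/2

Marcus is unaffected, so Marcus is X^M Y.
Sara is unaffected so carries M and received m from George (X^m Y), so Sara is X^M X^m.
Their cross gives offspring ratios 1/2 X^M X^M : 1/2 X^M X^m. Conditioning on Elena being unaffected, P(X^M X^m) = 1/2 / 1 = 1/2.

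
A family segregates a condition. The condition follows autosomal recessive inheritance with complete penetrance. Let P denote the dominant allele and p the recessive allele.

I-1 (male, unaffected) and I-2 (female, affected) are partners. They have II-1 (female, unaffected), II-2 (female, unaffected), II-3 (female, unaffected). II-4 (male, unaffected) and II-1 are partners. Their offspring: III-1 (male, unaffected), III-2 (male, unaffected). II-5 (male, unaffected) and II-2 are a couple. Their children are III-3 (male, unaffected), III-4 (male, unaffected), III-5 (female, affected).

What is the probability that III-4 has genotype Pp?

II-5 is unaffected so carries P and passed p to III-5 (pp), so II-5 is Pp.
II-2 is unaffected so carries P and received p from I-2 (pp), so II-2 is Pp.
Their cross gives offspring ratios 1/4 PP : 1/2 Pp : 1/4 pp. Conditioning on III-4 being unaffected, P(Pp) = 1/2 / 3/4 = 2/3.

2/3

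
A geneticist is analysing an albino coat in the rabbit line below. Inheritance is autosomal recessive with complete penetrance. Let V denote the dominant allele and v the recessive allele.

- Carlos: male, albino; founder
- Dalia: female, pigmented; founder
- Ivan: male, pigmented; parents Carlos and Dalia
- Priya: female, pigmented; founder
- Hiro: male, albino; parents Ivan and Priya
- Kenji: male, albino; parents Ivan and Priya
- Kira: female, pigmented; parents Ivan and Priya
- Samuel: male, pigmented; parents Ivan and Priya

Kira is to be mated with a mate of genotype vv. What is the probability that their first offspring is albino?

1/3

Ivan is pigmented so carries V and received v from Carlos (vv), so Ivan is Vv.
Priya is pigmented so carries V and passed v to Hiro (vv), so Priya is Vv.
Kira is a pigmented offspring of Ivan (Vv) × Priya (Vv), whose cross gives 1/4 VV : 1/2 Vv : 1/4 vv; conditioning on being pigmented, Kira is VV with probability 1/3, Vv with probability 2/3.
Summing over parental genotype combinations, P(offspring is albino) = 2/3·1/2 = 1/3.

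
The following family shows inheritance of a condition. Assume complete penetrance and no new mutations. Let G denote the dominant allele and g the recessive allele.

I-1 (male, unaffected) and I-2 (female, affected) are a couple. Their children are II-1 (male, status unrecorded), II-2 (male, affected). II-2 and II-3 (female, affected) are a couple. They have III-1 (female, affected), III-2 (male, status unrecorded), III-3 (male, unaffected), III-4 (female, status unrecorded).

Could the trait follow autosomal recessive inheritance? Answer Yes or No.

No

Under autosomal recessive, III-3 (unaffected, male) cannot arise from II-2 (affected) × II-3 (affected).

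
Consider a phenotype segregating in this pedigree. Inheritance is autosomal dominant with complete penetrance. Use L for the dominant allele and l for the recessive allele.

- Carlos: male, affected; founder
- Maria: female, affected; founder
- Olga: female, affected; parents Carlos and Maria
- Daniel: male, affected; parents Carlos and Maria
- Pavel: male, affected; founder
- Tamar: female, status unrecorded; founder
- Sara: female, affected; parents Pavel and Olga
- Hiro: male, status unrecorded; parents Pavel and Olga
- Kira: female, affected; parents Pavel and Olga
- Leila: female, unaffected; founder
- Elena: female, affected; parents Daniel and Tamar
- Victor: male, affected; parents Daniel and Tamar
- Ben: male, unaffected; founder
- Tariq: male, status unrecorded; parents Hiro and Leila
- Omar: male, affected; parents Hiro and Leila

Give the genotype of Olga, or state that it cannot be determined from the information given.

Olga's phenotype allows LL or Ll, and no parent or child forces a single allele at both positions; consistent genotype assignments exist with Olga as LL or Ll.

cannot be determined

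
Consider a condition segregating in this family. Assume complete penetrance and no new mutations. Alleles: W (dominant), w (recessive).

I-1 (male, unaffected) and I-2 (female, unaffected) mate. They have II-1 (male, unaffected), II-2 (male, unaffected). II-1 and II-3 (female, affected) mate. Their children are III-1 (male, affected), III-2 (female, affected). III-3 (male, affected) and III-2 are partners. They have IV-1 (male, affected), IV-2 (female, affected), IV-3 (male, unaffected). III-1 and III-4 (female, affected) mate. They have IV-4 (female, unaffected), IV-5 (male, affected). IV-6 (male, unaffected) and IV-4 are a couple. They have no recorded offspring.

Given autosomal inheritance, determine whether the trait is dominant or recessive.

dominant

III-3 and III-2 are both affected yet have an unaffected child IV-3. Under a recessive model two affected parents are homozygous and every child would be affected, so the trait cannot be recessive.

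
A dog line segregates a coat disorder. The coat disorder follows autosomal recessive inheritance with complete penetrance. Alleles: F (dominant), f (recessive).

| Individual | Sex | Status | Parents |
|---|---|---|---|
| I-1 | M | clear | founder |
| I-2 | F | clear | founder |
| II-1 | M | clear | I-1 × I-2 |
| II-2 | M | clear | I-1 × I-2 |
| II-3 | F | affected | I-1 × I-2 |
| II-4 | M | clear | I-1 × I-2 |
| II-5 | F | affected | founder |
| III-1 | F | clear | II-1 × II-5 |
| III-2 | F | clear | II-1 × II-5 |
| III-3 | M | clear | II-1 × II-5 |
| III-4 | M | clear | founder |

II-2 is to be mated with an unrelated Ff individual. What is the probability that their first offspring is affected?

1/6

I-1 is clear so carries F and passed f to II-3 (ff), so I-1 is Ff.
I-2 is clear so carries F and passed f to II-3 (ff), so I-2 is Ff.
II-2 is a clear offspring of I-1 (Ff) × I-2 (Ff), whose cross gives 1/4 FF : 1/2 Ff : 1/4 ff; conditioning on being clear, II-2 is FF with probability 1/3, Ff with probability 2/3.
Summing over parental genotype combinations, P(offspring is affected) = 2/3·1/4 = 1/6.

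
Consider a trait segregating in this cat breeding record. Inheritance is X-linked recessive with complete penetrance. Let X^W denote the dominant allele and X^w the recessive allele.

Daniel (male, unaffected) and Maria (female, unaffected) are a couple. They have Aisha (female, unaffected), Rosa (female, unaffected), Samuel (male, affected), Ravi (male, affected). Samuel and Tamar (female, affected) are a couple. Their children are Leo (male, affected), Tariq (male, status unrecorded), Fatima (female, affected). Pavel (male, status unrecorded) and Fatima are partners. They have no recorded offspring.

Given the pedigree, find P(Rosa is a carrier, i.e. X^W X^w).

1/2

Daniel is unaffected, so Daniel is X^W Y.
Maria is unaffected so carries W and passed w to Samuel (X^w Y), so Maria is X^W X^w.
Their cross gives offspring ratios 1/2 X^W X^W : 1/2 X^W X^w. Conditioning on Rosa being unaffected, P(X^W X^w) = 1/2 / 1 = 1/2.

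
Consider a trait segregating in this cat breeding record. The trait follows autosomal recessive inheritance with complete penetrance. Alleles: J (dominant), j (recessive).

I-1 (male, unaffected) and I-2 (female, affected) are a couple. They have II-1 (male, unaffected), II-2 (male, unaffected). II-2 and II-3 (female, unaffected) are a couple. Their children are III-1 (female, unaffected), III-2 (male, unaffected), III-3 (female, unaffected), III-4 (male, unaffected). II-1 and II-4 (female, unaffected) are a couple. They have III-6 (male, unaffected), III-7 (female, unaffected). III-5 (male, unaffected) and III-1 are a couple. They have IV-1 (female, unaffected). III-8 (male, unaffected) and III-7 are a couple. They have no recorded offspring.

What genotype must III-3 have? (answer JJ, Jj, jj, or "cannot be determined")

cannot be determined

III-3's phenotype allows JJ or Jj, and no parent or child forces a single allele at both positions; consistent genotype assignments exist with III-3 as JJ or Jj.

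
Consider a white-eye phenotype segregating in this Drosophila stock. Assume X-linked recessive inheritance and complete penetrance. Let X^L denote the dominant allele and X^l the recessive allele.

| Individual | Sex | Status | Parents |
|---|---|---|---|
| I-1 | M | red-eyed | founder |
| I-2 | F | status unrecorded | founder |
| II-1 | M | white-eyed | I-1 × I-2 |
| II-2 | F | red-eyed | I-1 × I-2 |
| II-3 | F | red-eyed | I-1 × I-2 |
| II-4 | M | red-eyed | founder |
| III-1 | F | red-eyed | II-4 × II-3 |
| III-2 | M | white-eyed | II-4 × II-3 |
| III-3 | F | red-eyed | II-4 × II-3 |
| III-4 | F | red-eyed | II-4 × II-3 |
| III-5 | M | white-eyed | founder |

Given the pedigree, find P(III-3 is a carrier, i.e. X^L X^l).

1/2

II-4 is red-eyed, so II-4 is X^L Y.
II-3 is red-eyed so carries L and passed l to III-2 (X^l Y), so II-3 is X^L X^l.
Their cross gives offspring ratios 1/2 X^L X^L : 1/2 X^L X^l. Conditioning on III-3 being red-eyed, P(X^L X^l) = 1/2 / 1 = 1/2.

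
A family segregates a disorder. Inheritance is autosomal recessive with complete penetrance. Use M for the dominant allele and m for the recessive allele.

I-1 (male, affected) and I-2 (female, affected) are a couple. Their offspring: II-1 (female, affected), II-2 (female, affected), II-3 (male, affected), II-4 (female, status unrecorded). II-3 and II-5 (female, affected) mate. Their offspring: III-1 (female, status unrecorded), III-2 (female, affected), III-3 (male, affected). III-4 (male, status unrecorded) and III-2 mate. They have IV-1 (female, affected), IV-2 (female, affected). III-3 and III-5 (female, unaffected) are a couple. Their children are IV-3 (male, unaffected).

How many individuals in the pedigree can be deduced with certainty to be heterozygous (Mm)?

1

Obligate heterozygotes: IV-3 is unaffected so carries M and received m from III-3 (mm), so IV-3 is Mm.
Every other individual is either homozygous by phenotype or has at least one consistent homozygous assignment, so the count is 1.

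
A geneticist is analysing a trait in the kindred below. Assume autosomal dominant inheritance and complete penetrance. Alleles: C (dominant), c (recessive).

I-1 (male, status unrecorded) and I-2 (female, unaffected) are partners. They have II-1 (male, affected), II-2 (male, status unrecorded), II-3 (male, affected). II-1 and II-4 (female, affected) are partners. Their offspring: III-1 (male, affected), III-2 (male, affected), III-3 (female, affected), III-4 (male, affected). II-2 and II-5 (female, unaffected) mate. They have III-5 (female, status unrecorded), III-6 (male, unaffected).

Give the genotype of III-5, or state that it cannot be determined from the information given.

cannot be determined

III-5's phenotype is unrecorded, and no parent or child forces a single allele at both positions; consistent genotype assignments exist with III-5 as Cc or cc.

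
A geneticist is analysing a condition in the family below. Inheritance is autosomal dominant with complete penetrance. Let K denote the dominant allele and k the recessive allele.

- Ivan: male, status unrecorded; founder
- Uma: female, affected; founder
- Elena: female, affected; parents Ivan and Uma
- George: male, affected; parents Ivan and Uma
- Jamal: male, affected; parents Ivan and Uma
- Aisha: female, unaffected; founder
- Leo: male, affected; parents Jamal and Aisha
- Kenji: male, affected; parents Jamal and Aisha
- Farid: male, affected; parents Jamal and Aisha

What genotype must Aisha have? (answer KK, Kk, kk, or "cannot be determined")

kk

Aisha is unaffected, so Aisha is kk.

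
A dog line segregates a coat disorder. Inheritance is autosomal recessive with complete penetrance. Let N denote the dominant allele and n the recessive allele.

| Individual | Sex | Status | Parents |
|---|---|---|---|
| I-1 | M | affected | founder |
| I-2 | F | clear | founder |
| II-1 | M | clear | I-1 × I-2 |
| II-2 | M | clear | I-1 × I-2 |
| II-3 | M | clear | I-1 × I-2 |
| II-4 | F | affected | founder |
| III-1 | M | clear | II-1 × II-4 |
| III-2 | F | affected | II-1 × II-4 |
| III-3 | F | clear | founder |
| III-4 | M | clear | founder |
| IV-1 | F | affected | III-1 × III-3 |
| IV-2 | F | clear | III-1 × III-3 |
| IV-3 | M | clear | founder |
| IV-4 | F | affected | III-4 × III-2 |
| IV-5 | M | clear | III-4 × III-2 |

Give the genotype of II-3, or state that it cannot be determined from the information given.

From phenotype alone, II-3 is NN or Nn.
II-3 is clear so carries N and received n from I-1 (nn), so II-3 is Nn.

Nn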